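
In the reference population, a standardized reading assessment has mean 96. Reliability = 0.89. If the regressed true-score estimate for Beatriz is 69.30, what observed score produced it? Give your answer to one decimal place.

66.0

T̂ = ρX + (1 − ρ)μ  ⇒  X = (T̂ − (1 − ρ)μ) / ρ
X = (69.30 − 0.11 × 96) / 0.89 = (69.30 − 10.56) / 0.89 = 58.74 / 0.89 = 66.000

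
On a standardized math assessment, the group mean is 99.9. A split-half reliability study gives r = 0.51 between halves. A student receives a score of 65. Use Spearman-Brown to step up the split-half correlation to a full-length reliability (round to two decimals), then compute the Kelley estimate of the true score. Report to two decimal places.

Spearman-Brown: ρ = 2r/(1 + r) = 2(0.51)/(1 + 0.51) = 1.020/1.51 = 0.6755 → 0.68
T̂ = 0.68(65) + 0.32(99.9) = 44.20 + 31.968 = 76.168 → 76.17

76.17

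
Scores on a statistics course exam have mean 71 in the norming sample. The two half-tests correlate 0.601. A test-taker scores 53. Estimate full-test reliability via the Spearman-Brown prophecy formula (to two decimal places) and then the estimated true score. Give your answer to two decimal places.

Spearman-Brown: ρ = 2r/(1 + r) = 2(0.601)/(1 + 0.601) = 1.2020/1.601 = 0.7508 → 0.75
Weight the observed score by reliability and the mean by (1 − reliability): T̂ = 0.75·53 + 0.25·71 = 39.75 + 17.75 = 57.500.

57.50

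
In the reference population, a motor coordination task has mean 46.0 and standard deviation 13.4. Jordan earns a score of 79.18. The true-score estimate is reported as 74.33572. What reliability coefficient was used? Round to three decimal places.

T̂ = ρX + (1 − ρ)μ  ⇒  T̂ − μ = ρ(X − μ)
ρ = (T̂ − μ)/(X − μ) = (74.33572 − 46.0) / (79.18 − 46.0) = 28.33572 / 33.18 = 0.85400

0.854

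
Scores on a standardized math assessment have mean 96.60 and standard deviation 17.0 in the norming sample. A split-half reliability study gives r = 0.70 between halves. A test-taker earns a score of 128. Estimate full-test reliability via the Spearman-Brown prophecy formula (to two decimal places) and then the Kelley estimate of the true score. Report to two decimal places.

122.35

Spearman-Brown: ρ = 2r/(1 + r) = 2(0.70)/(1 + 0.70) = 1.400/1.70 = 0.8235 → 0.82
T̂ = 0.82(128) + 0.18(96.60) = 104.96 + 17.3880 = 122.348 → 122.35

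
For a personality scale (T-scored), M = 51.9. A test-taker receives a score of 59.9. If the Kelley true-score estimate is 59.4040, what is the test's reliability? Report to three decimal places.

0.938

T̂ = ρX + (1 − ρ)μ  ⇒  T̂ − μ = ρ(X − μ)
ρ = (T̂ − μ)/(X − μ) = (59.4040 − 51.9) / (59.9 − 51.9) = 7.5040 / 8.0 = 0.93800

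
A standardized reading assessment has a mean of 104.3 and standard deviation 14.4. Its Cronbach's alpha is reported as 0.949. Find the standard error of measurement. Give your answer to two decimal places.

SEM = SD · √(1 − ρ) = 14.4 × √0.051 = 14.4 × 0.2258 = 3.252

3.25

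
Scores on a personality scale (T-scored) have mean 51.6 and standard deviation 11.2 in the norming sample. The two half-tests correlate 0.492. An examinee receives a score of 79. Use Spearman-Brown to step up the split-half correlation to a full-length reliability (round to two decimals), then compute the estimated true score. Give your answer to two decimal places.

Spearman-Brown: ρ = 2r/(1 + r) = 2(0.492)/(1 + 0.492) = 0.9840/1.492 = 0.6595 → 0.66
T̂ = ρX + (1 − ρ)μ
  = 0.66 × 79 + 0.34 × 51.6
  = 52.14 + 17.544
  = 69.684
  ≈ 69.68

69.68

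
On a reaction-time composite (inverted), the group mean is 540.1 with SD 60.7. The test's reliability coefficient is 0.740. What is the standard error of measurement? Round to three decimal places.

30.951

SEM = SD · √(1 − ρ) = 60.7 × √0.260 = 60.7 × 0.5099 = 30.9510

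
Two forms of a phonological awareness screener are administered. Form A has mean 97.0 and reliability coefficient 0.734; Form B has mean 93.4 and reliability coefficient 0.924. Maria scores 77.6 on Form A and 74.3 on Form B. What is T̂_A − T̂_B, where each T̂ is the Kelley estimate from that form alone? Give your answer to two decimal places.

7.01

T̂_A = 0.734(77.6) + 0.266(97.0) = 82.7604
T̂_B = 0.924(74.3) + 0.076(93.4) = 75.7516
T̂_A − T̂_B = 7.0088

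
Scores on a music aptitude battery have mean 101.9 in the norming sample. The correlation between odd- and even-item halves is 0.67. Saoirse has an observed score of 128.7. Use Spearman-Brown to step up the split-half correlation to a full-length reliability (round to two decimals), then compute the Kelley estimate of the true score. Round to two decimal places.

123.34

Spearman-Brown: ρ = 2r/(1 + r) = 2(0.67)/(1 + 0.67) = 1.340/1.67 = 0.8024 → 0.80
T̂ = ρX + (1 − ρ)μ
  = 0.80 × 128.7 + 0.20 × 101.9
  = 102.960 + 20.380
  = 123.340
  ≈ 123.34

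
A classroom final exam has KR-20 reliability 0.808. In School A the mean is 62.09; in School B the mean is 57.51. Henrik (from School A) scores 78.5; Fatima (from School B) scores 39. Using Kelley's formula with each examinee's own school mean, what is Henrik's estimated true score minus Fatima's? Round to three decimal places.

32.795

T̂_Henrik = 0.808(78.5) + 0.192(62.09) = 75.34928
T̂_Fatima = 0.808(39) + 0.192(57.51) = 42.55392
Difference = 75.34928 − 42.55392 = 32.79536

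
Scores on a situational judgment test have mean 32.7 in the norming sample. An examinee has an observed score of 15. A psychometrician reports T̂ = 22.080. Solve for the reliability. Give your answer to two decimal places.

0.60

T̂ = ρX + (1 − ρ)μ  ⇒  T̂ − μ = ρ(X − μ)
ρ = (T̂ − μ)/(X − μ) = (22.080 − 32.7) / (15 − 32.7) = -10.620 / -17.7 = 0.6000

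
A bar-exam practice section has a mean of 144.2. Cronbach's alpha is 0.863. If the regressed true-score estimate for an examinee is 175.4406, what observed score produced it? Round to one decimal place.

T̂ = ρX + (1 − ρ)μ  ⇒  X = (T̂ − (1 − ρ)μ) / ρ
X = (175.4406 − 0.137 × 144.2) / 0.863 = (175.4406 − 19.7554) / 0.863 = 155.6852 / 0.863 = 180.400

180.4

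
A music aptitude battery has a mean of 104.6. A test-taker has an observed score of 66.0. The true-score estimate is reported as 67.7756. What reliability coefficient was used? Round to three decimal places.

T̂ = ρX + (1 − ρ)μ  ⇒  T̂ − μ = ρ(X − μ)
ρ = (T̂ − μ)/(X − μ) = (67.7756 − 104.6) / (66.0 − 104.6) = -36.8244 / -38.6 = 0.95400

0.954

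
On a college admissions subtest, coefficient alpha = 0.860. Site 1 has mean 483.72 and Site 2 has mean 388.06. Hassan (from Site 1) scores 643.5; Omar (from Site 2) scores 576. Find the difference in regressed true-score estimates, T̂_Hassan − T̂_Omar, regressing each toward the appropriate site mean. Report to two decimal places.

71.44

T̂_Hassan = 0.860(643.5) + 0.140(483.72) = 621.1308
T̂_Omar = 0.860(576) + 0.140(388.06) = 549.6884
Difference = 621.1308 − 549.6884 = 71.4424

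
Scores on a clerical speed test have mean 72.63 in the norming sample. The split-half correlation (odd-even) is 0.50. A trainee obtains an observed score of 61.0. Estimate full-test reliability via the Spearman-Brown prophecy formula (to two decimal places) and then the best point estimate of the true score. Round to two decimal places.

64.84

Spearman-Brown: ρ = 2r/(1 + r) = 2(0.50)/(1 + 0.50) = 1.000/1.50 = 0.6667 → 0.67
T̂ = ρX + (1 − ρ)μ
  = 0.67 × 61.0 + 0.33 × 72.63
  = 40.870 + 23.9679
  = 64.838
  ≈ 64.84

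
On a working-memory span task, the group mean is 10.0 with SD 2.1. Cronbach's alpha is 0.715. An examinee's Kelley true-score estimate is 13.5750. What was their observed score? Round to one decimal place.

15.0

T̂ = ρX + (1 − ρ)μ  ⇒  X = (T̂ − (1 − ρ)μ) / ρ
X = (13.5750 − 0.285 × 10.0) / 0.715 = (13.5750 − 2.8500) / 0.715 = 10.7250 / 0.715 = 15.000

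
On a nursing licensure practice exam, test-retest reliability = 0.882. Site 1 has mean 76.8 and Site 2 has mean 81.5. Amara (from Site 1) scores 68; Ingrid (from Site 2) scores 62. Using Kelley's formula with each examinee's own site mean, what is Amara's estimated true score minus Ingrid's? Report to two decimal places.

4.74

T̂_Amara = 0.882(68) + 0.118(76.8) = 69.0384
T̂_Ingrid = 0.882(62) + 0.118(81.5) = 64.3010
Difference = 69.0384 − 64.3010 = 4.7374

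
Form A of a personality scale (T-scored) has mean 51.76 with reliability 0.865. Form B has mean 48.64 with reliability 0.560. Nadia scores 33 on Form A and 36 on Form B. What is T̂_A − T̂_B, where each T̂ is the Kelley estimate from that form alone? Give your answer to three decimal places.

-6.029

T̂_A = 0.865(33) + 0.135(51.76) = 35.53260
T̂_B = 0.560(36) + 0.440(48.64) = 41.56160
T̂_A − T̂_B = -6.02900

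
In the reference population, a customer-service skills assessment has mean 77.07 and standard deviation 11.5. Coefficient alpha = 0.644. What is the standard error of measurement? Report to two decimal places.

SEM = SD · √(1 − ρ) = 11.5 × √0.356 = 11.5 × 0.5967 = 6.862

6.86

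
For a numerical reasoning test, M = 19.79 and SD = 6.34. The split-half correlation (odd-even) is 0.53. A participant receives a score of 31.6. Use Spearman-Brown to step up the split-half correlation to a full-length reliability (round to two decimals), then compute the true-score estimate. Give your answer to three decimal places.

27.939

Spearman-Brown: ρ = 2r/(1 + r) = 2(0.53)/(1 + 0.53) = 1.060/1.53 = 0.6928 → 0.69
T̂ = 0.69(31.6) + 0.31(19.79) = 21.804 + 6.1349 = 27.9389 → 27.939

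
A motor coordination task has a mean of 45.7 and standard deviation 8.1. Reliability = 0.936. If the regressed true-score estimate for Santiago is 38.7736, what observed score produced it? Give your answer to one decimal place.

38.3

T̂ = ρX + (1 − ρ)μ  ⇒  X = (T̂ − (1 − ρ)μ) / ρ
X = (38.7736 − 0.064 × 45.7) / 0.936 = (38.7736 − 2.9248) / 0.936 = 35.8488 / 0.936 = 38.300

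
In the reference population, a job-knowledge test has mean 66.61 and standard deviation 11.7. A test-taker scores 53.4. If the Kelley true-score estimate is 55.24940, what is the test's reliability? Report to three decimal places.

0.860

T̂ = ρX + (1 − ρ)μ  ⇒  T̂ − μ = ρ(X − μ)
ρ = (T̂ − μ)/(X − μ) = (55.24940 − 66.61) / (53.4 − 66.61) = -11.36060 / -13.21 = 0.86000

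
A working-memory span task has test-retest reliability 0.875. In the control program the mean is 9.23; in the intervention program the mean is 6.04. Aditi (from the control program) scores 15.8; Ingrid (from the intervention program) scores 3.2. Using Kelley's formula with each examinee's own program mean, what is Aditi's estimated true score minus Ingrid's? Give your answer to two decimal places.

T̂_Aditi = 0.875(15.8) + 0.125(9.23) = 14.9788
T̂_Ingrid = 0.875(3.2) + 0.125(6.04) = 3.5550
Difference = 14.9788 − 3.5550 = 11.4238

11.42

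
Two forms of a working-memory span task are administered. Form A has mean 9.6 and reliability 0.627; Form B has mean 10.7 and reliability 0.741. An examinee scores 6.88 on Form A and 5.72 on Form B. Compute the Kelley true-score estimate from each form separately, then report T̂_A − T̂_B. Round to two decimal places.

0.88

T̂_A = 0.627(6.88) + 0.373(9.6) = 7.8946
T̂_B = 0.741(5.72) + 0.259(10.7) = 7.0098
T̂_A − T̂_B = 0.8847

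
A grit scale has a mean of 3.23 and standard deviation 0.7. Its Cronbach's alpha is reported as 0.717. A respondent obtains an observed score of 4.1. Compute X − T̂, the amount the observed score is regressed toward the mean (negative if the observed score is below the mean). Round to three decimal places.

0.246

T̂ = 0.717(4.1) + 0.283(3.23) = 2.9397 + 0.91409 = 3.85379 → 3.8538
X − T̂ = 4.1 − 3.8538 = 0.2462 → 0.246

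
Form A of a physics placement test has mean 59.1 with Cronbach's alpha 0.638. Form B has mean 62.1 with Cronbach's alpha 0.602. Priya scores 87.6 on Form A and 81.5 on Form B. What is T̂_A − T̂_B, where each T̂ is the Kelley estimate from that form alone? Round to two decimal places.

3.50

T̂_A = 0.638(87.6) + 0.362(59.1) = 77.2830
T̂_B = 0.602(81.5) + 0.398(62.1) = 73.7788
T̂_A − T̂_B = 3.5042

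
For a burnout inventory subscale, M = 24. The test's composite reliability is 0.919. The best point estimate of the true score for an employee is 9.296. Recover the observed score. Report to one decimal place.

8.0

T̂ = ρX + (1 − ρ)μ  ⇒  X = (T̂ − (1 − ρ)μ) / ρ
X = (9.296 − 0.081 × 24) / 0.919 = (9.296 − 1.944) / 0.919 = 7.352 / 0.919 = 8.000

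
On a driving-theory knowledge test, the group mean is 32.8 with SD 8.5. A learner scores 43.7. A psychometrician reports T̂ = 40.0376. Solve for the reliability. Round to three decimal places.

T̂ = ρX + (1 − ρ)μ  ⇒  T̂ − μ = ρ(X − μ)
ρ = (T̂ − μ)/(X − μ) = (40.0376 − 32.8) / (43.7 − 32.8) = 7.2376 / 10.9 = 0.66400

0.664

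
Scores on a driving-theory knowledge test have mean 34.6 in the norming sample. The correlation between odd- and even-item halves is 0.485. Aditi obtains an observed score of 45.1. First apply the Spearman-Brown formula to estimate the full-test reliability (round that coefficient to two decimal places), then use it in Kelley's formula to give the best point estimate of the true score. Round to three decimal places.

Spearman-Brown: ρ = 2r/(1 + r) = 2(0.485)/(1 + 0.485) = 0.9700/1.485 = 0.6532 → 0.65
Weight the observed score by reliability and the mean by (1 − reliability): T̂ = 0.65·45.1 + 0.35·34.6 = 29.315 + 12.110 = 41.4250.

41.425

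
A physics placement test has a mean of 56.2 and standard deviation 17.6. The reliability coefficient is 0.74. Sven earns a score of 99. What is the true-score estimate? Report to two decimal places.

87.87

T̂ = ρX + (1 − ρ)μ
  = 0.74 × 99 + 0.26 × 56.2
  = 73.26 + 14.612
  = 87.872
  ≈ 87.87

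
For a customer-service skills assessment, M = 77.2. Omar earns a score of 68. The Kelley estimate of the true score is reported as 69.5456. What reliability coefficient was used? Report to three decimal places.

T̂ = ρX + (1 − ρ)μ  ⇒  T̂ − μ = ρ(X − μ)
ρ = (T̂ − μ)/(X − μ) = (69.5456 − 77.2) / (68 − 77.2) = -7.6544 / -9.2 = 0.83200

0.832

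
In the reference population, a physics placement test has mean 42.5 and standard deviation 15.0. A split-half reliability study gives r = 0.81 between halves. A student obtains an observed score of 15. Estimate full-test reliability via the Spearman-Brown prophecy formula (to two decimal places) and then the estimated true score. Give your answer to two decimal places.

Spearman-Brown: ρ = 2r/(1 + r) = 2(0.81)/(1 + 0.81) = 1.620/1.81 = 0.8950 → 0.90
T̂ = ρX + (1 − ρ)μ
  = 0.90 × 15 + 0.10 × 42.5
  = 13.50 + 4.250
  = 17.750
  ≈ 17.75

17.75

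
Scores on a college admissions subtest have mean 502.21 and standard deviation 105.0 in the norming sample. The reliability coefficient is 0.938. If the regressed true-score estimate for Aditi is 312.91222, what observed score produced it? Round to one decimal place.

300.4

T̂ = ρX + (1 − ρ)μ  ⇒  X = (T̂ − (1 − ρ)μ) / ρ
X = (312.91222 − 0.062 × 502.21) / 0.938 = (312.91222 − 31.13702) / 0.938 = 281.77520 / 0.938 = 300.400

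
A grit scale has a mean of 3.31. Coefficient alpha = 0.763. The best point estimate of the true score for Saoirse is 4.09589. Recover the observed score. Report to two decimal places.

T̂ = ρX + (1 − ρ)μ  ⇒  X = (T̂ − (1 − ρ)μ) / ρ
X = (4.09589 − 0.237 × 3.31) / 0.763 = (4.09589 − 0.78447) / 0.763 = 3.31142 / 0.763 = 4.3400

4.34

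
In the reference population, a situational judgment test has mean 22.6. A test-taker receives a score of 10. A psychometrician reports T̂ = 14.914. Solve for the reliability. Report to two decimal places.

0.61

T̂ = ρX + (1 − ρ)μ  ⇒  T̂ − μ = ρ(X − μ)
ρ = (T̂ − μ)/(X − μ) = (14.914 − 22.6) / (10 − 22.6) = -7.686 / -12.6 = 0.6100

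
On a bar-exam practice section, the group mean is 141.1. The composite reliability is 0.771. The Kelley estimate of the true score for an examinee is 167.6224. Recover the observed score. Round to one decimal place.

T̂ = ρX + (1 − ρ)μ  ⇒  X = (T̂ − (1 − ρ)μ) / ρ
X = (167.6224 − 0.229 × 141.1) / 0.771 = (167.6224 − 32.3119) / 0.771 = 135.3105 / 0.771 = 175.500

175.5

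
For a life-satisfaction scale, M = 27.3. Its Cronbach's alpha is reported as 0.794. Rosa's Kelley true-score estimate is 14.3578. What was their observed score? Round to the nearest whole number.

11

T̂ = ρX + (1 − ρ)μ  ⇒  X = (T̂ − (1 − ρ)μ) / ρ
X = (14.3578 − 0.206 × 27.3) / 0.794 = (14.3578 − 5.6238) / 0.794 = 8.7340 / 0.794 = 11.00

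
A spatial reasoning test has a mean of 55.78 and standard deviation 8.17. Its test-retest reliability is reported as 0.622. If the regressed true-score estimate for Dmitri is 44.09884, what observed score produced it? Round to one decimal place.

37.0

T̂ = ρX + (1 − ρ)μ  ⇒  X = (T̂ − (1 − ρ)μ) / ρ
X = (44.09884 − 0.378 × 55.78) / 0.622 = (44.09884 − 21.08484) / 0.622 = 23.01400 / 0.622 = 37.000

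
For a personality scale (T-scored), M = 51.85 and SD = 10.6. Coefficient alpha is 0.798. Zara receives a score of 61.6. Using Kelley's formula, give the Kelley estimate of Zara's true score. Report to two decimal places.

59.63

T̂ = ρX + (1 − ρ)μ
  = 0.798 × 61.6 + 0.202 × 51.85
  = 49.1568 + 10.47370
  = 59.631
  ≈ 59.63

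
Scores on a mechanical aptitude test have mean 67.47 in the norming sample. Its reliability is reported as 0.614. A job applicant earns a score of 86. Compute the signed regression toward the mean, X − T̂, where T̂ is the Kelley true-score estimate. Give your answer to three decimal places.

Weight the observed score by reliability and the mean by (1 − reliability): T̂ = 0.614·86 + 0.386·67.47 = 52.804 + 26.04342 = 78.84742.
X − T̂ = 86 − 78.8474 = 7.1526 → 7.153

7.153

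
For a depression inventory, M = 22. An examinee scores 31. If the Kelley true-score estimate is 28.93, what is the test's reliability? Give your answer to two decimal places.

0.77

T̂ = ρX + (1 − ρ)μ  ⇒  T̂ − μ = ρ(X − μ)
ρ = (T̂ − μ)/(X − μ) = (28.93 − 22) / (31 − 22) = 6.93 / 9.0 = 0.7700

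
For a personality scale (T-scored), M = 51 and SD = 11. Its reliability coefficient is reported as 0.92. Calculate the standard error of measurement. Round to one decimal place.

3.1

SEM = SD · √(1 − ρ) = 11 × √0.08 = 11 × 0.2828 = 3.111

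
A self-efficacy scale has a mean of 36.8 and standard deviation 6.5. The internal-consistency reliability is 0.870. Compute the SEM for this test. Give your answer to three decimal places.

SEM = SD · √(1 − ρ) = 6.5 × √0.130 = 6.5 × 0.3606 = 2.3436

2.344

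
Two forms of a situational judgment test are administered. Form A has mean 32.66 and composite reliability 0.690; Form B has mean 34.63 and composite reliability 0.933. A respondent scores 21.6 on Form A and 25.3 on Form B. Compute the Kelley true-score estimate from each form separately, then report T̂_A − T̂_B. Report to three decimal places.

-0.897

T̂_A = 0.690(21.6) + 0.310(32.66) = 25.02860
T̂_B = 0.933(25.3) + 0.067(34.63) = 25.92511
T̂_A − T̂_B = -0.89651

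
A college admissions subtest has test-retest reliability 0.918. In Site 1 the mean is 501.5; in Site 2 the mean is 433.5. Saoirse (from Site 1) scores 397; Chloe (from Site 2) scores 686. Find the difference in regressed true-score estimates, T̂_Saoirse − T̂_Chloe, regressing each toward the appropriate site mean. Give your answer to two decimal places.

T̂_Saoirse = 0.918(397) + 0.082(501.5) = 405.5690
T̂_Chloe = 0.918(686) + 0.082(433.5) = 665.2950
Difference = 405.5690 − 665.2950 = -259.7260

-259.73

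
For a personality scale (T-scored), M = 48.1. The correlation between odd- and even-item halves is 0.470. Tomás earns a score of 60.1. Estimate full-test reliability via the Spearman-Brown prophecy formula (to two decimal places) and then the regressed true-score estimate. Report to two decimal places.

55.78

Spearman-Brown: ρ = 2r/(1 + r) = 2(0.470)/(1 + 0.470) = 0.9400/1.470 = 0.6395 → 0.64
Kelley's formula gives T̂ = 0.64·60.1 + 0.36·48.1 = 38.464 + 17.316 = 55.780.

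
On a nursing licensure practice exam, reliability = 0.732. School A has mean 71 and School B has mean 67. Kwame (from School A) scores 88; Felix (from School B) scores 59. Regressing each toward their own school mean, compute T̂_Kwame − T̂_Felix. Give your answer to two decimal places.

22.30

T̂_Kwame = 0.732(88) + 0.268(71) = 83.4440
T̂_Felix = 0.732(59) + 0.268(67) = 61.1440
Difference = 83.4440 − 61.1440 = 22.3000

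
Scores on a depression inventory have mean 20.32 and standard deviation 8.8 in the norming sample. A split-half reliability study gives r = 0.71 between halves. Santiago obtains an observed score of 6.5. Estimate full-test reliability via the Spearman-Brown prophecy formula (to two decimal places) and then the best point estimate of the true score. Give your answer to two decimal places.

Spearman-Brown: ρ = 2r/(1 + r) = 2(0.71)/(1 + 0.71) = 1.420/1.71 = 0.8304 → 0.83
T̂ = ρX + (1 − ρ)μ
  = 0.83 × 6.5 + 0.17 × 20.32
  = 5.395 + 3.4544
  = 8.849
  ≈ 8.85

8.85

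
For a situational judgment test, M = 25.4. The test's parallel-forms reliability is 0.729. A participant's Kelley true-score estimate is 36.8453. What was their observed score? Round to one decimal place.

41.1

T̂ = ρX + (1 − ρ)μ  ⇒  X = (T̂ − (1 − ρ)μ) / ρ
X = (36.8453 − 0.271 × 25.4) / 0.729 = (36.8453 − 6.8834) / 0.729 = 29.9619 / 0.729 = 41.100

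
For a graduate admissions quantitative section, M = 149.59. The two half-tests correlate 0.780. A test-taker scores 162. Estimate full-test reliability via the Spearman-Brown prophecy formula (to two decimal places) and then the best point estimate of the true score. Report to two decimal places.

Spearman-Brown: ρ = 2r/(1 + r) = 2(0.780)/(1 + 0.780) = 1.5600/1.780 = 0.8764 → 0.88
T̂ = ρX + (1 − ρ)μ
  = 0.88 × 162 + 0.12 × 149.59
  = 142.56 + 17.9508
  = 160.511
  ≈ 160.51

160.51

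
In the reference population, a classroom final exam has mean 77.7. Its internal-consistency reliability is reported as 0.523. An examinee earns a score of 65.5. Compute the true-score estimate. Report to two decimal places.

T̂ = 0.523(65.5) + 0.477(77.7) = 34.2565 + 37.0629 = 71.319 → 71.32

71.32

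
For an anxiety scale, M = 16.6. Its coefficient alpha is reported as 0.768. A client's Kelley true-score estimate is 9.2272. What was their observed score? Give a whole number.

T̂ = ρX + (1 − ρ)μ  ⇒  X = (T̂ − (1 − ρ)μ) / ρ
X = (9.2272 − 0.232 × 16.6) / 0.768 = (9.2272 − 3.8512) / 0.768 = 5.3760 / 0.768 = 7.00

7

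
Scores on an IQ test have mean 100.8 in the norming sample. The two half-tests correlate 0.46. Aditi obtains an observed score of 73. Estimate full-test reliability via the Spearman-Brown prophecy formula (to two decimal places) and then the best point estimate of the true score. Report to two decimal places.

Spearman-Brown: ρ = 2r/(1 + r) = 2(0.46)/(1 + 0.46) = 0.920/1.46 = 0.6301 → 0.63
Regress the observed score toward the mean by the unreliability: T̂ = 0.63·73 + 0.37·100.8 = 45.99 + 37.296 = 83.286.

83.29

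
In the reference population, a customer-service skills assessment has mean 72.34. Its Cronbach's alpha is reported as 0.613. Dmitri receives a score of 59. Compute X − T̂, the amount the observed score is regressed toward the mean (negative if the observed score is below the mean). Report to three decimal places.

-5.163

T̂ = ρX + (1 − ρ)μ
  = 0.613 × 59 + 0.387 × 72.34
  = 36.167 + 27.99558
  = 64.16258
  ≈ 64.1626
X − T̂ = 59 − 64.1626 = -5.1626 → -5.163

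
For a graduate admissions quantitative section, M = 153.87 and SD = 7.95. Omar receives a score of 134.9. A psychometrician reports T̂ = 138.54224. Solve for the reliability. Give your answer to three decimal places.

T̂ = ρX + (1 − ρ)μ  ⇒  T̂ − μ = ρ(X − μ)
ρ = (T̂ − μ)/(X − μ) = (138.54224 − 153.87) / (134.9 − 153.87) = -15.32776 / -18.97 = 0.80800

0.808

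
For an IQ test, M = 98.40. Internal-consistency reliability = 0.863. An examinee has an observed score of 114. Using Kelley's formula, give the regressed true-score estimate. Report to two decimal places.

111.86

T̂ = ρX + (1 − ρ)μ
  = 0.863 × 114 + 0.137 × 98.40
  = 98.382 + 13.48080
  = 111.863
  ≈ 111.86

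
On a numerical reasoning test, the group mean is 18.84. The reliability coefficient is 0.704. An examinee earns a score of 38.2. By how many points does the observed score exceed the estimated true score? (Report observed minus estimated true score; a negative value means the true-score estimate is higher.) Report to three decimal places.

5.731

T̂ = ρX + (1 − ρ)μ
  = 0.704 × 38.2 + 0.296 × 18.84
  = 26.8928 + 5.57664
  = 32.46944
  ≈ 32.4694
X − T̂ = 38.2 − 32.4694 = 5.7306 → 5.731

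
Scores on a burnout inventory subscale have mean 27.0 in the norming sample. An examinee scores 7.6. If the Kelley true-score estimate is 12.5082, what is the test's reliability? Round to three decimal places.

T̂ = ρX + (1 − ρ)μ  ⇒  T̂ − μ = ρ(X − μ)
ρ = (T̂ − μ)/(X − μ) = (12.5082 − 27.0) / (7.6 − 27.0) = -14.4918 / -19.4 = 0.74700

0.747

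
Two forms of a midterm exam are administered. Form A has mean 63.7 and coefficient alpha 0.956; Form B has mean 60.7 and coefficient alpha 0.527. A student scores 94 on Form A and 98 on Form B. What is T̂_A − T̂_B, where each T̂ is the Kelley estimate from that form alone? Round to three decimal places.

T̂_A = 0.956(94) + 0.044(63.7) = 92.66680
T̂_B = 0.527(98) + 0.473(60.7) = 80.35710
T̂_A − T̂_B = 12.30970

12.310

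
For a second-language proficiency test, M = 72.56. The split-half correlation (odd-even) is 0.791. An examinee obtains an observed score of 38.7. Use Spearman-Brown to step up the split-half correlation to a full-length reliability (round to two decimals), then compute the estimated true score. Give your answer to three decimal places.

Spearman-Brown: ρ = 2r/(1 + r) = 2(0.791)/(1 + 0.791) = 1.5820/1.791 = 0.8833 → 0.88
Kelley's formula gives T̂ = 0.88·38.7 + 0.12·72.56 = 34.056 + 8.7072 = 42.7632.

42.763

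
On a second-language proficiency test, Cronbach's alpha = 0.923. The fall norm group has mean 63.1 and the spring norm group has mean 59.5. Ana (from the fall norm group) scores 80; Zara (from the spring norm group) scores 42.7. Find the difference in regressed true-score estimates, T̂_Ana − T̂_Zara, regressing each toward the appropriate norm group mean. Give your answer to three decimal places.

T̂_Ana = 0.923(80) + 0.077(63.1) = 78.69870
T̂_Zara = 0.923(42.7) + 0.077(59.5) = 43.99360
Difference = 78.69870 − 43.99360 = 34.70510

34.705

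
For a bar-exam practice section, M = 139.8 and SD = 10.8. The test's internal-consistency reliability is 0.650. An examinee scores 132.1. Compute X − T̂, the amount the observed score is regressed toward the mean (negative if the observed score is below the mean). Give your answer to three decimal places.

-2.695

Weight the observed score by reliability and the mean by (1 − reliability): T̂ = 0.650·132.1 + 0.350·139.8 = 85.8650 + 48.9300 = 134.79500.
X − T̂ = 132.1 − 134.7950 = -2.6950 → -2.695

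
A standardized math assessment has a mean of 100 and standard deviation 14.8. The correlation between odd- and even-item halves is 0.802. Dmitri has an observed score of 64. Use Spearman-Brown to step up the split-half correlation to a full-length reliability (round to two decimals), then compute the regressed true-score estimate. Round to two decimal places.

67.96

Spearman-Brown: ρ = 2r/(1 + r) = 2(0.802)/(1 + 0.802) = 1.6040/1.802 = 0.8901 → 0.89
Regress the observed score toward the mean by the unreliability: T̂ = 0.89·64 + 0.11·100 = 56.96 + 11.00 = 67.960.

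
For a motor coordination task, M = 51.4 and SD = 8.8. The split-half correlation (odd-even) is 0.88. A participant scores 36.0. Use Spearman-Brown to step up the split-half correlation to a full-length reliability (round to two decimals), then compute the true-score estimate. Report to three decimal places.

36.924

Spearman-Brown: ρ = 2r/(1 + r) = 2(0.88)/(1 + 0.88) = 1.760/1.88 = 0.9362 → 0.94
T̂ = 0.94(36.0) + 0.06(51.4) = 33.840 + 3.084 = 36.9240 → 36.924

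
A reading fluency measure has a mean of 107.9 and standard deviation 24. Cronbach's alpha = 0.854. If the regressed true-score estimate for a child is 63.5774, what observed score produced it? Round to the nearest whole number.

56

T̂ = ρX + (1 − ρ)μ  ⇒  X = (T̂ − (1 − ρ)μ) / ρ
X = (63.5774 − 0.146 × 107.9) / 0.854 = (63.5774 − 15.7534) / 0.854 = 47.8240 / 0.854 = 56.00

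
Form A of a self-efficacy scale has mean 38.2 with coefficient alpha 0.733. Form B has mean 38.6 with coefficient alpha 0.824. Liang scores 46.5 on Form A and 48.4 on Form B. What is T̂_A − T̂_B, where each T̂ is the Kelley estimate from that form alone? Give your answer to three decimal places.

-2.391

T̂_A = 0.733(46.5) + 0.267(38.2) = 44.28390
T̂_B = 0.824(48.4) + 0.176(38.6) = 46.67520
T̂_A − T̂_B = -2.39130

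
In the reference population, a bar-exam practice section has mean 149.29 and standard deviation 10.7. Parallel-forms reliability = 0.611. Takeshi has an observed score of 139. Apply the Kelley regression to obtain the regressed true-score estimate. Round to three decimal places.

T̂ = 0.611(139) + 0.389(149.29) = 84.929 + 58.07381 = 143.0028 → 143.003

143.003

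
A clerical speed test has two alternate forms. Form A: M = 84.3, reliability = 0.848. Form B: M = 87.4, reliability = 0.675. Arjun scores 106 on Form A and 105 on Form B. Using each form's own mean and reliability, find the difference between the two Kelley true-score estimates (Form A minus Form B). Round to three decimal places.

T̂_A = 0.848(106) + 0.152(84.3) = 102.70160
T̂_B = 0.675(105) + 0.325(87.4) = 99.28000
T̂_A − T̂_B = 3.42160

3.422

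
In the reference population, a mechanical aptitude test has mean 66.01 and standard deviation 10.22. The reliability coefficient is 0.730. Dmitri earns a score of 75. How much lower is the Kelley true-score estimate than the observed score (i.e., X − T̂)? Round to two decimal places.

2.43

T̂ = 0.730(75) + 0.270(66.01) = 54.750 + 17.82270 = 72.5727 → 72.573
X − T̂ = 75 − 72.573 = 2.427 → 2.43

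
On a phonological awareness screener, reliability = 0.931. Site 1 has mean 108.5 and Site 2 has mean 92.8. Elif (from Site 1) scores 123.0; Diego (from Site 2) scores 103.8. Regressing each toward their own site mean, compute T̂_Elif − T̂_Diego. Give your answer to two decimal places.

T̂_Elif = 0.931(123.0) + 0.069(108.5) = 121.9995
T̂_Diego = 0.931(103.8) + 0.069(92.8) = 103.0410
Difference = 121.9995 − 103.0410 = 18.9585

18.96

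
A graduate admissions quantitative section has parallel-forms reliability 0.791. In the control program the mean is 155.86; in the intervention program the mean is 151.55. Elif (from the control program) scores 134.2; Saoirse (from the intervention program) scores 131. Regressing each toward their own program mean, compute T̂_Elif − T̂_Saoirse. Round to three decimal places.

3.432

T̂_Elif = 0.791(134.2) + 0.209(155.86) = 138.72694
T̂_Saoirse = 0.791(131) + 0.209(151.55) = 135.29495
Difference = 138.72694 − 135.29495 = 3.43199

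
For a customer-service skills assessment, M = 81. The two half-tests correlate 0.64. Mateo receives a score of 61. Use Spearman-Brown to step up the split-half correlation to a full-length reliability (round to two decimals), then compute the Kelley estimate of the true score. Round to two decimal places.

65.40

Spearman-Brown: ρ = 2r/(1 + r) = 2(0.64)/(1 + 0.64) = 1.280/1.64 = 0.7805 → 0.78
T̂ = 0.78(61) + 0.22(81) = 47.58 + 17.82 = 65.400 → 65.40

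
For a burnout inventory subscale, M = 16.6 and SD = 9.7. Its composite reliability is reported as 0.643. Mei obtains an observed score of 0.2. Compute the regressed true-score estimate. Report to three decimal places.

6.055

Regress the observed score toward the mean by the unreliability: T̂ = 0.643·0.2 + 0.357·16.6 = 0.1286 + 5.9262 = 6.0548.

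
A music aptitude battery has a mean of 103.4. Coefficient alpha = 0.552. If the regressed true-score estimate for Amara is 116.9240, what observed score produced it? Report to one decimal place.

127.9

T̂ = ρX + (1 − ρ)μ  ⇒  X = (T̂ − (1 − ρ)μ) / ρ
X = (116.9240 − 0.448 × 103.4) / 0.552 = (116.9240 − 46.3232) / 0.552 = 70.6008 / 0.552 = 127.900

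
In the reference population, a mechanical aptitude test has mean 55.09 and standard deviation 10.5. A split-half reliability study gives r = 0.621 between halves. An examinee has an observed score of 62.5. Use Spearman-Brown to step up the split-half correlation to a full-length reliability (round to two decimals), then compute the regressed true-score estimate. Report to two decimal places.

Spearman-Brown: ρ = 2r/(1 + r) = 2(0.621)/(1 + 0.621) = 1.2420/1.621 = 0.7662 → 0.77
T̂ = ρX + (1 − ρ)μ
  = 0.77 × 62.5 + 0.23 × 55.09
  = 48.125 + 12.6707
  = 60.796
  ≈ 60.80

60.80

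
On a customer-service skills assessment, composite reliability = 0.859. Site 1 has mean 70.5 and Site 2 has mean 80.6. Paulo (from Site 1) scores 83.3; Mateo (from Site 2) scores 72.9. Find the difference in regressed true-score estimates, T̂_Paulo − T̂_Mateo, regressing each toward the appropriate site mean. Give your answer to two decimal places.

7.51

T̂_Paulo = 0.859(83.3) + 0.141(70.5) = 81.4952
T̂_Mateo = 0.859(72.9) + 0.141(80.6) = 73.9857
Difference = 81.4952 − 73.9857 = 7.5095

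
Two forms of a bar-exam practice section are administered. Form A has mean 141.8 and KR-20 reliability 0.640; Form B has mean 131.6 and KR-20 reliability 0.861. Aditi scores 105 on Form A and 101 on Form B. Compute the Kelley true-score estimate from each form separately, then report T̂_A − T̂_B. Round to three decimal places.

T̂_A = 0.640(105) + 0.360(141.8) = 118.24800
T̂_B = 0.861(101) + 0.139(131.6) = 105.25340
T̂_A − T̂_B = 12.99460

12.995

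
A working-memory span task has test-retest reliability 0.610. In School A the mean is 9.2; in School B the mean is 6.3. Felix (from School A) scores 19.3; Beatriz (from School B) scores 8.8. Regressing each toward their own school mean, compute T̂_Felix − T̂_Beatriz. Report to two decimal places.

T̂_Felix = 0.610(19.3) + 0.390(9.2) = 15.3610
T̂_Beatriz = 0.610(8.8) + 0.390(6.3) = 7.8250
Difference = 15.3610 − 7.8250 = 7.5360

7.54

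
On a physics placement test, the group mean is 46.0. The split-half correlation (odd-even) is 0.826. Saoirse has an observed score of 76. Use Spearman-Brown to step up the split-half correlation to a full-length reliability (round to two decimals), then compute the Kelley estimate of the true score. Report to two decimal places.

Spearman-Brown: ρ = 2r/(1 + r) = 2(0.826)/(1 + 0.826) = 1.6520/1.826 = 0.9047 → 0.90
T̂ = 0.90(76) + 0.10(46.0) = 68.40 + 4.600 = 73.000 → 73.00

73.00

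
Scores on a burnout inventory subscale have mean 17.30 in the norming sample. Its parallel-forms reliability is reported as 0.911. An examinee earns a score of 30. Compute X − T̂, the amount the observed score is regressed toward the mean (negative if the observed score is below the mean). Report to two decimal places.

1.13

T̂ = 0.911(30) + 0.089(17.30) = 27.330 + 1.53970 = 28.8697 → 28.870
X − T̂ = 30 − 28.870 = 1.130 → 1.13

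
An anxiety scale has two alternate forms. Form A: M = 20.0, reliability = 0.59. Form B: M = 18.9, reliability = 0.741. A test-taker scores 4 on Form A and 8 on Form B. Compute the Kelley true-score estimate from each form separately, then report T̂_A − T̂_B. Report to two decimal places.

T̂_A = 0.59(4) + 0.41(20.0) = 10.5600
T̂_B = 0.741(8) + 0.259(18.9) = 10.8231
T̂_A − T̂_B = -0.2631

-0.26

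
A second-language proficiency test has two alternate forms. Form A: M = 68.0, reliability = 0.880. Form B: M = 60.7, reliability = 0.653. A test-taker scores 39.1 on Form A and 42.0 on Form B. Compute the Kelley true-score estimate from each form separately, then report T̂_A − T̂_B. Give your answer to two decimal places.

-5.92

T̂_A = 0.880(39.1) + 0.120(68.0) = 42.5680
T̂_B = 0.653(42.0) + 0.347(60.7) = 48.4889
T̂_A − T̂_B = -5.9209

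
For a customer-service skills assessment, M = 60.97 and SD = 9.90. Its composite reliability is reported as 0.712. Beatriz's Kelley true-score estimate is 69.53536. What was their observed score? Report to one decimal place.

73.0

T̂ = ρX + (1 − ρ)μ  ⇒  X = (T̂ − (1 − ρ)μ) / ρ
X = (69.53536 − 0.288 × 60.97) / 0.712 = (69.53536 − 17.55936) / 0.712 = 51.97600 / 0.712 = 73.000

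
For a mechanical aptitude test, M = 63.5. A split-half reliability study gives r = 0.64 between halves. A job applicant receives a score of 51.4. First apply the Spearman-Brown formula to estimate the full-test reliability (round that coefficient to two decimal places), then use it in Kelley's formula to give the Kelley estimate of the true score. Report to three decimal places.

Spearman-Brown: ρ = 2r/(1 + r) = 2(0.64)/(1 + 0.64) = 1.280/1.64 = 0.7805 → 0.78
Kelley's formula gives T̂ = 0.78·51.4 + 0.22·63.5 = 40.092 + 13.970 = 54.0620.

54.062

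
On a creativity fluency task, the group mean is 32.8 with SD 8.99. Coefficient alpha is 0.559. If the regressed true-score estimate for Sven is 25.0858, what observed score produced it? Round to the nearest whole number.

T̂ = ρX + (1 − ρ)μ  ⇒  X = (T̂ − (1 − ρ)μ) / ρ
X = (25.0858 − 0.441 × 32.8) / 0.559 = (25.0858 − 14.4648) / 0.559 = 10.6210 / 0.559 = 19.00

19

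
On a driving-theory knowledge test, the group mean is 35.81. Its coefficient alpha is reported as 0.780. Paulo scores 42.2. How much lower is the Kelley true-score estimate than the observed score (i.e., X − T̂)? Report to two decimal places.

T̂ = ρX + (1 − ρ)μ
  = 0.780 × 42.2 + 0.220 × 35.81
  = 32.9160 + 7.87820
  = 40.7942
  ≈ 40.794
X − T̂ = 42.2 − 40.794 = 1.406 → 1.41

1.41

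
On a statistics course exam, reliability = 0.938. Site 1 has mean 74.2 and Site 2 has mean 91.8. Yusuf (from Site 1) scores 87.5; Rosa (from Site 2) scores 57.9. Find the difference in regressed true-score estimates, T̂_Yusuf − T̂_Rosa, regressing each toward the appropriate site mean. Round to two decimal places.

T̂_Yusuf = 0.938(87.5) + 0.062(74.2) = 86.6754
T̂_Rosa = 0.938(57.9) + 0.062(91.8) = 60.0018
Difference = 86.6754 − 60.0018 = 26.6736

26.67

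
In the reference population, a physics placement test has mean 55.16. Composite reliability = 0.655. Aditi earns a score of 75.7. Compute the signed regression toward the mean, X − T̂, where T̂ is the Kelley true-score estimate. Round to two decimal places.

7.09

T̂ = 0.655(75.7) + 0.345(55.16) = 49.5835 + 19.03020 = 68.6137 → 68.614
X − T̂ = 75.7 − 68.614 = 7.086 → 7.09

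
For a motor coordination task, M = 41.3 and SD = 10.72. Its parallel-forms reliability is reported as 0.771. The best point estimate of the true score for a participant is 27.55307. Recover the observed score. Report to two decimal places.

T̂ = ρX + (1 − ρ)μ  ⇒  X = (T̂ − (1 − ρ)μ) / ρ
X = (27.55307 − 0.229 × 41.3) / 0.771 = (27.55307 − 9.4577) / 0.771 = 18.09537 / 0.771 = 23.4700

23.47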